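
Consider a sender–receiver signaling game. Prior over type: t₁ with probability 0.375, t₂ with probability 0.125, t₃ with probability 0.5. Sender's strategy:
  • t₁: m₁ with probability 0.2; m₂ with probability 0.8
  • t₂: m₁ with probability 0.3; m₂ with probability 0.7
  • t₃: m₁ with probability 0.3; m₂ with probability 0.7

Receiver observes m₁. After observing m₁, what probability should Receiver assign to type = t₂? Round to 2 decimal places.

0.14

P(m₁) = 0.375·0.2 + 0.125·0.3 + 0.5·0.3 = 0.2625
P(t₂ | m₁) = (0.125·0.3) / 0.2625 = 0.0375 / 0.2625 = 0.142857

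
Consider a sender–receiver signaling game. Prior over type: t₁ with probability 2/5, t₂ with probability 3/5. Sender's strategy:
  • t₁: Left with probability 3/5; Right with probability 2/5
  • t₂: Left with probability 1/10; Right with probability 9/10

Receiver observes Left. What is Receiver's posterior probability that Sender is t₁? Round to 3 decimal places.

Apply Bayes' rule using the sender's strategy as the likelihood.
P(Left) = (2/5)·(3/5) + (3/5)·(1/10) = 3/10
P(t₁ | Left) = ((2/5)·(3/5)) / (3/10) = (6/25) / (3/10) = 4/5

0.800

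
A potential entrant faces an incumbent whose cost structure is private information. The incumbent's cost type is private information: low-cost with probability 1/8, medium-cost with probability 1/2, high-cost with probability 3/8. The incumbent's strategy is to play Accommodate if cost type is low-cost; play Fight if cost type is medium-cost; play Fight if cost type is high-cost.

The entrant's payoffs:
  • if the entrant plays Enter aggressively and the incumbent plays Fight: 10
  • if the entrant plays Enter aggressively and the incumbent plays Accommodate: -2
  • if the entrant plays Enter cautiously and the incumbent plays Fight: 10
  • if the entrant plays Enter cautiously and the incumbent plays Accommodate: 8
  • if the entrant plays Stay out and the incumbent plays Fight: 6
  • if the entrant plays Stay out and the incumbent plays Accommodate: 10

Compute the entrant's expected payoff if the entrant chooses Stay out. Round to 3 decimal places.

Take the expectation over the incumbent's cost type, weighting each type's action by its prior probability.
E[Stay out] = 1/8·10 + 1/2·6 + 3/8·6 = 5/4 + 3 + 9/4 = 13/2

6.500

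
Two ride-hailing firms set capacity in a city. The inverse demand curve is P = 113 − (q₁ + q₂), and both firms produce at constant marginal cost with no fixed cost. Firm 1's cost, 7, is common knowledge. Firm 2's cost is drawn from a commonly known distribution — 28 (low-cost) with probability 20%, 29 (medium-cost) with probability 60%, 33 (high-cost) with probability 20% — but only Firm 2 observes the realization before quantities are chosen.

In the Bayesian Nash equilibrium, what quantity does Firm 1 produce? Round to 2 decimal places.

Type-c best response for Firm 2: q₂(c) = (113 − c)/2 − q₁/2.
Firm 1 maximizes expected profit; its first-order condition is 113 − 2q₁ − E[q₂] − 7 = 0.
Substituting E[q₂] and solving: E[c₂] = 29.6, so q₁ = (113 − 2·7 + 29.6)/3 = 42.8667.

42.87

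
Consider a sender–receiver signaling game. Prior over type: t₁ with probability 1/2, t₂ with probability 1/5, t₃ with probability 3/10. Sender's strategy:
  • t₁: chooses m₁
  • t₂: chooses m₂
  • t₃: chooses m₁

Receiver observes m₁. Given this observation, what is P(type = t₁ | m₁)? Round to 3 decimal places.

0.625

Apply Bayes' rule using the sender's strategy as the likelihood.
P(m₁) = (1/2)·1 + (1/5)·0 + (3/10)·1 = 4/5
P(t₁ | m₁) = ((1/2)·1) / (4/5) = (1/2) / (4/5) = 5/8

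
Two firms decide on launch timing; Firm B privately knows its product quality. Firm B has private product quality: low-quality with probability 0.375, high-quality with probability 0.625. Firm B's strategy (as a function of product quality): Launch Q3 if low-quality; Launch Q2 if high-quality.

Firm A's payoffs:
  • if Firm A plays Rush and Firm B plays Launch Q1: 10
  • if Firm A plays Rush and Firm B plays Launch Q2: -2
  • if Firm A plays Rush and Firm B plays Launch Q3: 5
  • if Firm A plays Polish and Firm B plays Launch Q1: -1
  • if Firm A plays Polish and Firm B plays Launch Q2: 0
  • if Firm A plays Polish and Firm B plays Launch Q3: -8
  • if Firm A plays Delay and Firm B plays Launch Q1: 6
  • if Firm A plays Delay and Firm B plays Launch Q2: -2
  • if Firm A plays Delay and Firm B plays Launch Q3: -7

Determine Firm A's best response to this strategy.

Rush

Compute Firm A's expected payoff for each action, taking the expectation over Firm B's type.
E[Rush] = 0.375·(5) + 0.625·(-2) = 0.625
E[Polish] = 0.375·(-8) + 0.625·(0) = -3
E[Delay] = 0.375·(-7) + 0.625·(-2) = -3.875
Best response: Rush (0.625 is the largest).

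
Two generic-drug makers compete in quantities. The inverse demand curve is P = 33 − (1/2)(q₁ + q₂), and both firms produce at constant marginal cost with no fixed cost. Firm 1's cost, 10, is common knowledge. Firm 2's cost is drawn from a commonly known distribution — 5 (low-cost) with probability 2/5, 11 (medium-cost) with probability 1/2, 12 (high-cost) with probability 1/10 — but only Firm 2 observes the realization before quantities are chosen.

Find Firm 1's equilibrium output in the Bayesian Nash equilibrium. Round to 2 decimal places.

Type-c best response for Firm 2: q₂(c) = (33 − c) − q₁/2.
Firm 1 maximizes expected profit; its first-order condition is 33 − q₁ − (1/2)E[q₂] − 10 = 0.
Substituting E[q₂] and solving: E[c₂] = 8.7, so q₁ = (33 − 2·10 + 8.7)/(3/2) = 14.4667.

14.47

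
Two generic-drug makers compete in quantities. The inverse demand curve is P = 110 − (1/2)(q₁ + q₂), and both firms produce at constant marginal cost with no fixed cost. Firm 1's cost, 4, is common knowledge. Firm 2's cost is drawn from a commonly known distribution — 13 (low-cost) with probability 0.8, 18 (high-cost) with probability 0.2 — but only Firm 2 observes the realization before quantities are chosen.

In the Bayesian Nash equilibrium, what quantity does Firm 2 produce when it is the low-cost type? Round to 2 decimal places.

58.33

Firm 2 with cost c maximizes (110 − (1/2)(q₁+q₂) − c)·q₂, giving q₂(c) = (110 − c − (1/2)q₁).
E[c₂] = 0.8·13 + 0.2·18 = 14
Firm 1's FOC against E[q₂] yields q₁ = (110 − 2·4 + E[c₂])/(3/2) = (110 − 8 + 14)/(3/2) = 77.3333.
q₂(low-cost) = (110 − 13 − (1/2)·77.3333) = 58.3333.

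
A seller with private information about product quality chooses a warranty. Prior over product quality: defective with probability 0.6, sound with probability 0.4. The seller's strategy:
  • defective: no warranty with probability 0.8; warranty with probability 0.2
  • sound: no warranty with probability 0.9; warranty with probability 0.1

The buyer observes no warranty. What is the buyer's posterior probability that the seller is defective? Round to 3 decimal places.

Apply Bayes' rule using the sender's strategy as the likelihood.
P(no warranty) = 0.6·0.8 + 0.4·0.9 = 0.84
P(defective | no warranty) = (0.6·0.8) / 0.84 = 0.48 / 0.84 = 0.571429

0.571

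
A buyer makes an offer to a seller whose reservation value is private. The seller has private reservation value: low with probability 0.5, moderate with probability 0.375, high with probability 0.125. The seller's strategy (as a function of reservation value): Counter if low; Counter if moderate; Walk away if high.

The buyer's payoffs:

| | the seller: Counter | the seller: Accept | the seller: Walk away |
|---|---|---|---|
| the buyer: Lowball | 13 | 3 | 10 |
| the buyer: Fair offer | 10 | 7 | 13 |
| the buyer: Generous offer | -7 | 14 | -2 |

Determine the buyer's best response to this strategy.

Lowball

E[Lowball] = 0.5·(13) + 0.375·(13) + 0.125·(10) = 12.625
E[Fair offer] = 0.5·(10) + 0.375·(10) + 0.125·(13) = 10.375
E[Generous offer] = 0.5·(-7) + 0.375·(-7) + 0.125·(-2) = -6.375
Best response: Lowball (12.625 is the largest).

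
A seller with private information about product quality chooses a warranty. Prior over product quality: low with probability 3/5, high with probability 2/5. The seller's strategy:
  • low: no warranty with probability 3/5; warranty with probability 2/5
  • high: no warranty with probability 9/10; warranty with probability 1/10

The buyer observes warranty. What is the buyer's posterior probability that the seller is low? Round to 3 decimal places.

Apply Bayes' rule using the sender's strategy as the likelihood.
P(warranty) = (3/5)·(2/5) + (2/5)·(1/10) = 7/25
P(low | warranty) = ((3/5)·(2/5)) / (7/25) = (6/25) / (7/25) = 6/7

0.857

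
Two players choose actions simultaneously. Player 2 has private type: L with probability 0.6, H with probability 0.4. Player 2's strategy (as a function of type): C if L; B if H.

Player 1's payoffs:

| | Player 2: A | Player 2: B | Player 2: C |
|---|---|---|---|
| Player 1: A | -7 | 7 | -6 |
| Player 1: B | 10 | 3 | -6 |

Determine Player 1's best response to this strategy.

E[A] = 0.6·(-6) + 0.4·(7) = -0.8
E[B] = 0.6·(-6) + 0.4·(3) = -2.4
Best response: A (-0.8 is the largest).

A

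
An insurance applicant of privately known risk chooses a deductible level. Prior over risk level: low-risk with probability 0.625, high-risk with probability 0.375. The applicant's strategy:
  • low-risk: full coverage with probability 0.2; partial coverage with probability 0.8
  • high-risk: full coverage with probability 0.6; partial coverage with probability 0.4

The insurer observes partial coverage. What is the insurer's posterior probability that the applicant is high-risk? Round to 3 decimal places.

Apply Bayes' rule using the sender's strategy as the likelihood.
P(partial coverage) = 0.625·0.8 + 0.375·0.4 = 0.65
P(high-risk | partial coverage) = (0.375·0.4) / 0.65 = 0.15 / 0.65 = 0.230769

0.231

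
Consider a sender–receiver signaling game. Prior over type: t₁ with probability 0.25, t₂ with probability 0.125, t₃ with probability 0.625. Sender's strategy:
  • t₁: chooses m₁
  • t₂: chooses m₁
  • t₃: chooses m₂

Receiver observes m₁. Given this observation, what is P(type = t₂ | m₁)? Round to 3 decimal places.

0.333

P(m₁) = 0.25·1 + 0.125·1 + 0.625·0 = 0.375
P(t₂ | m₁) = (0.125·1) / 0.375 = 0.125 / 0.375 = 0.333333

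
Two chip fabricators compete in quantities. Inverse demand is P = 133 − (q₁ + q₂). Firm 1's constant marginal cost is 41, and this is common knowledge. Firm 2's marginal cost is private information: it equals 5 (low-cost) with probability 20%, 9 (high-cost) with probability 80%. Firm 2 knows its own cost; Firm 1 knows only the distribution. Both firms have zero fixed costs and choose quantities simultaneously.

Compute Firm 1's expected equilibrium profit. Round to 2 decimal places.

389.40

Type-c best response for Firm 2: q₂(c) = (133 − c)/2 − q₁/2.
Firm 1 maximizes expected profit; its first-order condition is 133 − 2q₁ − E[q₂] − 41 = 0.
Substituting E[q₂] and solving: E[c₂] = 8.2, so q₁ = (133 − 2·41 + 8.2)/3 = 19.7333.
E[P] = 133 − (q₁ + E[q₂]) = 60.7333; Firm 1's expected profit = (E[P] − 41)·q₁ = (60.7333 − 41)·19.7333 = 389.404.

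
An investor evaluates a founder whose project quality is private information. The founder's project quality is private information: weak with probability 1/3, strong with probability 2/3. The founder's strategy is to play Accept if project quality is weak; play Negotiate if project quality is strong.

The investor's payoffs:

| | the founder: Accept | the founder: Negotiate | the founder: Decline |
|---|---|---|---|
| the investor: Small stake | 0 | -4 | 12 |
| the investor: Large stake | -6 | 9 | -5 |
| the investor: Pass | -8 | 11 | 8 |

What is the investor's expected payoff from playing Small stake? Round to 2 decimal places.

E[Small stake] = 1/3·0 + 2/3·(-4) = 0 + (-8/3) = -8/3

-2.67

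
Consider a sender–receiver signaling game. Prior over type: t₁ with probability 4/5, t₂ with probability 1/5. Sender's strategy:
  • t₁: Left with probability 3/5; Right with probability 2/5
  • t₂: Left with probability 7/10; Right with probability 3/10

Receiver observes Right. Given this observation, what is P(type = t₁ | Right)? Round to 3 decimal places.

0.842

P(Right) = (4/5)·(2/5) + (1/5)·(3/10) = 19/50
P(t₁ | Right) = ((4/5)·(2/5)) / (19/50) = (8/25) / (19/50) = 16/19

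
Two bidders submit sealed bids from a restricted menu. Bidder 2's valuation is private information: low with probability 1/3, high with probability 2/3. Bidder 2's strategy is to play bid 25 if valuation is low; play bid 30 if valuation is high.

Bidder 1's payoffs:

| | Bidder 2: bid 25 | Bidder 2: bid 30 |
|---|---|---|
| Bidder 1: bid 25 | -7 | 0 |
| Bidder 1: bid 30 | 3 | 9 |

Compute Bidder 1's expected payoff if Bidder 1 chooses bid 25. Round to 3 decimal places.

-2.333

E[bid 25] = 1/3·(-7) + 2/3·0 = (-7/3) + 0 = -7/3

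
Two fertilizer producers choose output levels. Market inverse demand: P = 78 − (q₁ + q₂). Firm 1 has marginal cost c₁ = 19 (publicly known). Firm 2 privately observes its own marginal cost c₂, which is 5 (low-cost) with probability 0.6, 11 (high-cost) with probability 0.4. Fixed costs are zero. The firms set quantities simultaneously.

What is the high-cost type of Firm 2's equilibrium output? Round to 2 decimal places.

25.60

Firm 2 with cost c maximizes (78 − (q₁+q₂) − c)·q₂, giving q₂(c) = (78 − c − q₁)/2.
E[c₂] = 0.6·5 + 0.4·11 = 7.4
Firm 1's FOC against E[q₂] yields q₁ = (78 − 2·19 + E[c₂])/3 = (78 − 38 + 7.4)/3 = 15.8.
q₂(high-cost) = (78 − 11 − 15.8)/2 = 25.6.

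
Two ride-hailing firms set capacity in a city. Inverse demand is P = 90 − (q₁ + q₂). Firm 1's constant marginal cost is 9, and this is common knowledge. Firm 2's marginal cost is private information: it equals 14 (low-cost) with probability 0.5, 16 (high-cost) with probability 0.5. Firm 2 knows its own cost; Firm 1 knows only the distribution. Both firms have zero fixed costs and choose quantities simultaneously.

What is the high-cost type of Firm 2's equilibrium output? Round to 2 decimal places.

22.50

Firm 2 with cost c maximizes (90 − (q₁+q₂) − c)·q₂, giving q₂(c) = (90 − c − q₁)/2.
E[c₂] = 0.5·14 + 0.5·16 = 15
Firm 1's FOC against E[q₂] yields q₁ = (90 − 2·9 + E[c₂])/3 = (90 − 18 + 15)/3 = 29.
q₂(high-cost) = (90 − 16 − 29)/2 = 22.5.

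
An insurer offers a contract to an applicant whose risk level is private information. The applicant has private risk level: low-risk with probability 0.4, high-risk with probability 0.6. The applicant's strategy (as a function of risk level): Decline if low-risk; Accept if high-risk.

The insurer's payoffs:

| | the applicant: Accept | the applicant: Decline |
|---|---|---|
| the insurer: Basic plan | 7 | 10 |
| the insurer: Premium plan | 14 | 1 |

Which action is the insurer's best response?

Compute the insurer's expected payoff for each action, taking the expectation over the applicant's type.
E[Basic plan] = 0.4·(10) + 0.6·(7) = 8.2
E[Premium plan] = 0.4·(1) + 0.6·(14) = 8.8
Best response: Premium plan (8.8 is the largest).

Premium plan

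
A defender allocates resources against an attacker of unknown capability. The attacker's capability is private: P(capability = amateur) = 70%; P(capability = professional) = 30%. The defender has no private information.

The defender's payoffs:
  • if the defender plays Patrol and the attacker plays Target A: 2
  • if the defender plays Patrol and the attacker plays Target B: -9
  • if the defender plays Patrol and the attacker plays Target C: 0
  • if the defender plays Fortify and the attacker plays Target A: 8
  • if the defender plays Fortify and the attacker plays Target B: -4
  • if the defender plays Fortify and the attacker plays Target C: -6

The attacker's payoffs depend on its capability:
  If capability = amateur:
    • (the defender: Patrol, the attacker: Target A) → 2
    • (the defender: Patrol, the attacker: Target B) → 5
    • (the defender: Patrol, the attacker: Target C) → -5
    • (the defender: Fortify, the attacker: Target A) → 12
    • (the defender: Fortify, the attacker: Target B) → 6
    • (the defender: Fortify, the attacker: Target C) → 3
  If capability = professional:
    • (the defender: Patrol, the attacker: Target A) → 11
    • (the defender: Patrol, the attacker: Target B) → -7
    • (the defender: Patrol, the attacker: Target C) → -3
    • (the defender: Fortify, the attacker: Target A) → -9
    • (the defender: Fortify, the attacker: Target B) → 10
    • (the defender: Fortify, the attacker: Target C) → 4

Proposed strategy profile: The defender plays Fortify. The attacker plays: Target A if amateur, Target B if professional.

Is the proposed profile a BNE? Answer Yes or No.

Yes

The defender plays Fortify: E[Fortify] = 0.7·(8) + 0.3·(-4) = 4.4; E[Patrol] = -1.3. Best-responding. ✓
The attacker (capability amateur), facing Fortify: Target A gives 12, Target B gives 6, Target C gives 3. Proposed Target A is best. ✓
The attacker (capability professional), facing Fortify: Target A gives -9, Target B gives 10, Target C gives 4. Proposed Target B is best. ✓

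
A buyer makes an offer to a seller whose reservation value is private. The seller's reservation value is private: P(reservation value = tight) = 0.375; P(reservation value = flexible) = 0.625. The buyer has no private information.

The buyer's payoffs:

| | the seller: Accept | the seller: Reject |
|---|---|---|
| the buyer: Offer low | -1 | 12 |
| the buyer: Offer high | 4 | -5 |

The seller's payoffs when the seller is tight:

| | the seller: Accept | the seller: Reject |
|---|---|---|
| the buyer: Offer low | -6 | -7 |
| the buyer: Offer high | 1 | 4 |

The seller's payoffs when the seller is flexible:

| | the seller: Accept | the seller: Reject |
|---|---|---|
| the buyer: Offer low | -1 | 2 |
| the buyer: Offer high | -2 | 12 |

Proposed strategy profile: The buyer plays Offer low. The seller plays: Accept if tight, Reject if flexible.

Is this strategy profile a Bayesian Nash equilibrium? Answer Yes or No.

Yes

A profile is a BNE iff every type of every player is best-responding given beliefs about the other side.
The buyer plays Offer low: E[Offer low] = 0.375·(-1) + 0.625·(12) = 7.125; E[Offer high] = -1.625. Best-responding. ✓
The seller (reservation value tight), facing Offer low: Accept gives -6, Reject gives -7. Proposed Accept is best. ✓
The seller (reservation value flexible), facing Offer low: Accept gives -1, Reject gives 2. Proposed Reject is best. ✓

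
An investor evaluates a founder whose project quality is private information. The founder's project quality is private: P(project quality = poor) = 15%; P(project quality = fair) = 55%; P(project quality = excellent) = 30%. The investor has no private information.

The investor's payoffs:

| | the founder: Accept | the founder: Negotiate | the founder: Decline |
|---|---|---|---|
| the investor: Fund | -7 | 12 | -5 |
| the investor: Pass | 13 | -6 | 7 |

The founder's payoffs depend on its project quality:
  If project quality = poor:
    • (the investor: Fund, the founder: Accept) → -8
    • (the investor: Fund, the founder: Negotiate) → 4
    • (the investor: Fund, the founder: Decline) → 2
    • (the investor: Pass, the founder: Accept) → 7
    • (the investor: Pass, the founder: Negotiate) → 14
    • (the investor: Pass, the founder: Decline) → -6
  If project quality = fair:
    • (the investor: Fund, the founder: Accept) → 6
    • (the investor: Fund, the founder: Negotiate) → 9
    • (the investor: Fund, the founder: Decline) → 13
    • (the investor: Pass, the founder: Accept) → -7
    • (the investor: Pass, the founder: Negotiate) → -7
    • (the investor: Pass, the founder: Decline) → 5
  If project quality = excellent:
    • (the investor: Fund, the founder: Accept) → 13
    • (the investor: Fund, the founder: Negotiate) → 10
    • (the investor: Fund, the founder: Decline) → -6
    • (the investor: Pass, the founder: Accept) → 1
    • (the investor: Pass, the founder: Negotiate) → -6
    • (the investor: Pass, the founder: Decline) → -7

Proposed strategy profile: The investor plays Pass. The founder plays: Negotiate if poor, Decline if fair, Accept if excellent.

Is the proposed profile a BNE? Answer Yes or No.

The investor plays Pass: E[Pass] = 0.15·(-6) + 0.55·(7) + 0.3·(13) = 6.85; E[Fund] = -3.05. Best-responding. ✓
The founder (project quality poor), facing Pass: Accept gives 7, Negotiate gives 14, Decline gives -6. Proposed Negotiate is best. ✓
The founder (project quality fair), facing Pass: Accept gives -7, Negotiate gives -7, Decline gives 5. Proposed Decline is best. ✓
The founder (project quality excellent), facing Pass: Accept gives 1, Negotiate gives -6, Decline gives -7. Proposed Accept is best. ✓

Yes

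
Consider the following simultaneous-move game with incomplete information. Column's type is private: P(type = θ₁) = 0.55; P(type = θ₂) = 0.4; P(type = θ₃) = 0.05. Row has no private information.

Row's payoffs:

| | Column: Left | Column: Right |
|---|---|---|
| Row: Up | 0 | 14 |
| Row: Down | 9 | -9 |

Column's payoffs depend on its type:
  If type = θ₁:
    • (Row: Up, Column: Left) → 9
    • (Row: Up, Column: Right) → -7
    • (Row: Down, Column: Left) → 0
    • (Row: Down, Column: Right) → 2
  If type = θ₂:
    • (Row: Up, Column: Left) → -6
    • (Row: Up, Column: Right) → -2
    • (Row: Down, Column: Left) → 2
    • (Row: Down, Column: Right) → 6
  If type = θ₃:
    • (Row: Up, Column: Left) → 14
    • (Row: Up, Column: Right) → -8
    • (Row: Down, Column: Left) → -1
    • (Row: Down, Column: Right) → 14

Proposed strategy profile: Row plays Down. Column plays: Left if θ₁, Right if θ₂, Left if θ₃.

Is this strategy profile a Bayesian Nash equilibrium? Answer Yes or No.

A profile is a BNE iff every type of every player is best-responding given beliefs about the other side.
Row plays Down: E[Down] = 0.55·(9) + 0.4·(-9) + 0.05·(9) = 1.8; E[Up] = 5.6. Not best-responding. ✗
Column (type θ₁), facing Down: Left gives 0, Right gives 2. Proposed Left is not best — profitable deviation exists. ✗
Column (type θ₂), facing Down: Left gives 2, Right gives 6. Proposed Right is best. ✓
Column (type θ₃), facing Down: Left gives -1, Right gives 14. Proposed Left is not best — profitable deviation exists. ✗

No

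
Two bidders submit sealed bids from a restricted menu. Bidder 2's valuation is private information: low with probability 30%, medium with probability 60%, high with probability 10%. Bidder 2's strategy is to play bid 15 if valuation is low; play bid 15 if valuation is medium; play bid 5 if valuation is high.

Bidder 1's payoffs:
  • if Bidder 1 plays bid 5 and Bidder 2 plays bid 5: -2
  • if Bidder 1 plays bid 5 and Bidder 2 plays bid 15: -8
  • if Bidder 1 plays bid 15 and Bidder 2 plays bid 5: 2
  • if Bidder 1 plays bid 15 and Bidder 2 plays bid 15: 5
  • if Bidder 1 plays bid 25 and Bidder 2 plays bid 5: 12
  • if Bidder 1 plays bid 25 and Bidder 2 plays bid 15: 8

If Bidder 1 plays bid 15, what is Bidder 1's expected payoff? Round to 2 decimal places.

4.70

E[bid 15] = 0.3·5 + 0.6·5 + 0.1·2 = 1.5 + 3 + 0.2 = 4.7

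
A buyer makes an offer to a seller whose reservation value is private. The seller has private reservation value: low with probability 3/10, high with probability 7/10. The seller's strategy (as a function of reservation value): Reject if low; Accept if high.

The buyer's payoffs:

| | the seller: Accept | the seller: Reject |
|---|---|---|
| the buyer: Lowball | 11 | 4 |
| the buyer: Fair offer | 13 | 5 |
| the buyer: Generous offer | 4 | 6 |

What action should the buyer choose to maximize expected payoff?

Fair offer

E[Lowball] = 3/10·(4) + 7/10·(11) = 89/10
E[Fair offer] = 3/10·(5) + 7/10·(13) = 53/5
E[Generous offer] = 3/10·(6) + 7/10·(4) = 23/5
Best response: Fair offer (53/5 is the largest).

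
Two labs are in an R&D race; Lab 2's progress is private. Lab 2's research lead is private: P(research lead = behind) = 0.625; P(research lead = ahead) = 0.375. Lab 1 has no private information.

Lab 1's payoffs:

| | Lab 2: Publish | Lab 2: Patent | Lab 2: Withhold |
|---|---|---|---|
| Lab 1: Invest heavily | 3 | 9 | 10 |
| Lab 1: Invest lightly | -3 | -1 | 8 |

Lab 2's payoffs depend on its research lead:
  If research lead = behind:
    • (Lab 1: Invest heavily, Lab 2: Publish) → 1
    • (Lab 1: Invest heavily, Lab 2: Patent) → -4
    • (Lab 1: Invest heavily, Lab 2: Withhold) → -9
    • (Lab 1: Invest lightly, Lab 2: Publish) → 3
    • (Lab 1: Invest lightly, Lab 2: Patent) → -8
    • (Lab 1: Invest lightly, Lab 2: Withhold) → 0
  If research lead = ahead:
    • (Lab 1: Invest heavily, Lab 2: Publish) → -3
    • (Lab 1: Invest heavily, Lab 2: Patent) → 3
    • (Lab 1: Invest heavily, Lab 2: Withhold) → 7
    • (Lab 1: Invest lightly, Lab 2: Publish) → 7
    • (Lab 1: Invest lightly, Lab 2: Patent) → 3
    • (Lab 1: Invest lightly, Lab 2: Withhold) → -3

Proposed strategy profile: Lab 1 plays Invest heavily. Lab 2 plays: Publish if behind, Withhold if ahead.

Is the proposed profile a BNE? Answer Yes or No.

Yes

Lab 1 plays Invest heavily: E[Invest heavily] = 0.625·(3) + 0.375·(10) = 5.625; E[Invest lightly] = 1.125. Best-responding. ✓
Lab 2 (research lead behind), facing Invest heavily: Publish gives 1, Patent gives -4, Withhold gives -9. Proposed Publish is best. ✓
Lab 2 (research lead ahead), facing Invest heavily: Publish gives -3, Patent gives 3, Withhold gives 7. Proposed Withhold is best. ✓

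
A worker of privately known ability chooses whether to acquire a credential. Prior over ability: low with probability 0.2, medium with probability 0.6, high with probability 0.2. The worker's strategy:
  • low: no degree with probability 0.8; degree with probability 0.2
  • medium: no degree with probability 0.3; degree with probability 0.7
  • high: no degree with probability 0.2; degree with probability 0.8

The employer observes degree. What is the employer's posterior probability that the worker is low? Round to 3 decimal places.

Apply Bayes' rule using the sender's strategy as the likelihood.
P(degree) = 0.2·0.2 + 0.6·0.7 + 0.2·0.8 = 0.62
P(low | degree) = (0.2·0.2) / 0.62 = 0.04 / 0.62 = 0.0645161

0.065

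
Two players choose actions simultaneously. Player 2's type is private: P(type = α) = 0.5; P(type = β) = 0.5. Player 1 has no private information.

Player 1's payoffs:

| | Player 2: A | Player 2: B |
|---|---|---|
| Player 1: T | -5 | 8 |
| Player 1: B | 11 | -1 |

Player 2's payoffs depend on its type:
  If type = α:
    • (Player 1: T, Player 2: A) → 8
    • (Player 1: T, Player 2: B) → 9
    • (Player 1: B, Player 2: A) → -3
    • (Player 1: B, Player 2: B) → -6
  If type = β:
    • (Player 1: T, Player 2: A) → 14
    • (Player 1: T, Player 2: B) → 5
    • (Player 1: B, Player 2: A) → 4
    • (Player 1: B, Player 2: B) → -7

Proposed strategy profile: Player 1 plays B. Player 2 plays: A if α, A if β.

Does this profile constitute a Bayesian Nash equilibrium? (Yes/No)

Yes

Player 1 plays B: E[B] = 0.5·(11) + 0.5·(11) = 11; E[T] = -5. Best-responding. ✓
Player 2 (type α), facing B: A gives -3, B gives -6. Proposed A is best. ✓
Player 2 (type β), facing B: A gives 4, B gives -7. Proposed A is best. ✓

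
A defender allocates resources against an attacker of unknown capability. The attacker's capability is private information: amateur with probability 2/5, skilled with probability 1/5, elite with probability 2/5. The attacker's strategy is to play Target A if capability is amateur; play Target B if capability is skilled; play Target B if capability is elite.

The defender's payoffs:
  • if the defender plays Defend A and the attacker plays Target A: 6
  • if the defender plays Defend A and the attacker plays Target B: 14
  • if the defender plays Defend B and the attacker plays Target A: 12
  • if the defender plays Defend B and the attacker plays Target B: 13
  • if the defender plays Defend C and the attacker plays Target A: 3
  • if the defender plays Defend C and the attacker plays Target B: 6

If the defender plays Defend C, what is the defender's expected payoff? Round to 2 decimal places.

4.80

Take the expectation over the attacker's capability, weighting each type's action by its prior probability.
E[Defend C] = 2/5·3 + 1/5·6 + 2/5·6 = 6/5 + 6/5 + 12/5 = 24/5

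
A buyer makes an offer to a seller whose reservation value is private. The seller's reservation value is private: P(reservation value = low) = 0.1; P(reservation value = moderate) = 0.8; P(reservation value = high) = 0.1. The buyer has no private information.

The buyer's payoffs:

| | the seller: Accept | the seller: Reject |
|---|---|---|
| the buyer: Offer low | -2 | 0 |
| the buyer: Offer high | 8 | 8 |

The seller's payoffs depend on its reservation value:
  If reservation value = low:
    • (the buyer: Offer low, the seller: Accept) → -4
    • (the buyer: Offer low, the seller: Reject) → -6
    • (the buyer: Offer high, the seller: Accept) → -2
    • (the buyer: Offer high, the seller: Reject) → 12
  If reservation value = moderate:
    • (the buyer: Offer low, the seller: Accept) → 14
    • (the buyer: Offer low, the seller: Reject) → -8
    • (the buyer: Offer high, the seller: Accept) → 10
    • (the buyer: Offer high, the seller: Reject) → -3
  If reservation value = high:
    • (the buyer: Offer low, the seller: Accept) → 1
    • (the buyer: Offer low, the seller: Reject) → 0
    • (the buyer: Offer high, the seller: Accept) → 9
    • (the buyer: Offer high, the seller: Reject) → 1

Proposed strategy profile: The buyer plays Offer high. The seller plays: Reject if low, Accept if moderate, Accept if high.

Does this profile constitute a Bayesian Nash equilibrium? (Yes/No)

Yes

A profile is a BNE iff every type of every player is best-responding given beliefs about the other side.
The buyer plays Offer high: E[Offer high] = 0.1·(8) + 0.8·(8) + 0.1·(8) = 8; E[Offer low] = -1.8. Best-responding. ✓
The seller (reservation value low), facing Offer high: Accept gives -2, Reject gives 12. Proposed Reject is best. ✓
The seller (reservation value moderate), facing Offer high: Accept gives 10, Reject gives -3. Proposed Accept is best. ✓
The seller (reservation value high), facing Offer high: Accept gives 9, Reject gives 1. Proposed Accept is best. ✓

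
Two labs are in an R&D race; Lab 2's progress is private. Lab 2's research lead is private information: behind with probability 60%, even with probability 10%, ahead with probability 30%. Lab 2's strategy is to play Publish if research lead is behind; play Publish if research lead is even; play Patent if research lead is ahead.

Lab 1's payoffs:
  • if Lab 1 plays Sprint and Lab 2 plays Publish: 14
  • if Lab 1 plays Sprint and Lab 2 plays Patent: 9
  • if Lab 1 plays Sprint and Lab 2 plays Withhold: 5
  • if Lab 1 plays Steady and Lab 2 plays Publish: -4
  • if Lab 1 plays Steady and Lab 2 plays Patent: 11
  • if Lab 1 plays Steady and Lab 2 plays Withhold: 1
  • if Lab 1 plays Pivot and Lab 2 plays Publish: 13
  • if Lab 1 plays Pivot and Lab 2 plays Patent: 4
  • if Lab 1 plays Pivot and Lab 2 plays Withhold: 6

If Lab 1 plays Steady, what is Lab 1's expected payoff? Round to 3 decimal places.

0.500

E[Steady] = 0.6·(-4) + 0.1·(-4) + 0.3·11 = (-2.4) + (-0.4) + 3.3 = 0.5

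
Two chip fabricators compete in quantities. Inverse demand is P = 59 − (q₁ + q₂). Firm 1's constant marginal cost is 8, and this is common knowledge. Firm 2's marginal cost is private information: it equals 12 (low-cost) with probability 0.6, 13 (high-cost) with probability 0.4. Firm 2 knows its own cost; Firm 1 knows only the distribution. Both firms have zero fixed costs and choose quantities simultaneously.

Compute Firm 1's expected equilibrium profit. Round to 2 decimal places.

341.02

Type-c best response for Firm 2: q₂(c) = (59 − c)/2 − q₁/2.
Firm 1 maximizes expected profit; its first-order condition is 59 − 2q₁ − E[q₂] − 8 = 0.
Substituting E[q₂] and solving: E[c₂] = 12.4, so q₁ = (59 − 2·8 + 12.4)/3 = 18.4667.
E[P] = 59 − (q₁ + E[q₂]) = 26.4667; Firm 1's expected profit = (E[P] − 8)·q₁ = (26.4667 − 8)·18.4667 = 341.018.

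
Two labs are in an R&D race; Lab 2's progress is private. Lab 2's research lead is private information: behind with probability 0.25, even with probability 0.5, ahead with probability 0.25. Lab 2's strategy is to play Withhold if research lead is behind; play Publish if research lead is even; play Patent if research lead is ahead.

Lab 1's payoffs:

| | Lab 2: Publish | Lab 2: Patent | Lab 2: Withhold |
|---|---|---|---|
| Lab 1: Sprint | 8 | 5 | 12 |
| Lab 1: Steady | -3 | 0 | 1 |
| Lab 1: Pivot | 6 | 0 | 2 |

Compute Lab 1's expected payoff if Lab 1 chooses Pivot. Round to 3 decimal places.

3.500

Take the expectation over Lab 2's research lead, weighting each type's action by its prior probability.
E[Pivot] = 0.25·2 + 0.5·6 + 0.25·0 = 0.5 + 3 + 0 = 3.5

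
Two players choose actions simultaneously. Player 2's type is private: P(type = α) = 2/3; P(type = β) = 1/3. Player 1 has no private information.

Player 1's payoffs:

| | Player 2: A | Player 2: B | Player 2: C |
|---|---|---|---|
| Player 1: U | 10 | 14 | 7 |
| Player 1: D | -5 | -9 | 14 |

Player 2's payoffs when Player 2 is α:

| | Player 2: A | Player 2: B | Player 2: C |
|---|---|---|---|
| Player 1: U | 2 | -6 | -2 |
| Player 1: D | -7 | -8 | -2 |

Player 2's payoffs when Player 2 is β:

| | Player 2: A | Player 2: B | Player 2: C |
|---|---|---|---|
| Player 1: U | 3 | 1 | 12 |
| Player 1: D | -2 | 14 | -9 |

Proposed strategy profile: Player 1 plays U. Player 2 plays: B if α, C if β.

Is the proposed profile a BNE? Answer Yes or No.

No

Player 1 plays U: E[U] = 2/3·(14) + 1/3·(7) = 35/3; E[D] = -4/3. Best-responding. ✓
Player 2 (type α), facing U: A gives 2, B gives -6, C gives -2. Proposed B is not best — profitable deviation exists. ✗
Player 2 (type β), facing U: A gives 3, B gives 1, C gives 12. Proposed C is best. ✓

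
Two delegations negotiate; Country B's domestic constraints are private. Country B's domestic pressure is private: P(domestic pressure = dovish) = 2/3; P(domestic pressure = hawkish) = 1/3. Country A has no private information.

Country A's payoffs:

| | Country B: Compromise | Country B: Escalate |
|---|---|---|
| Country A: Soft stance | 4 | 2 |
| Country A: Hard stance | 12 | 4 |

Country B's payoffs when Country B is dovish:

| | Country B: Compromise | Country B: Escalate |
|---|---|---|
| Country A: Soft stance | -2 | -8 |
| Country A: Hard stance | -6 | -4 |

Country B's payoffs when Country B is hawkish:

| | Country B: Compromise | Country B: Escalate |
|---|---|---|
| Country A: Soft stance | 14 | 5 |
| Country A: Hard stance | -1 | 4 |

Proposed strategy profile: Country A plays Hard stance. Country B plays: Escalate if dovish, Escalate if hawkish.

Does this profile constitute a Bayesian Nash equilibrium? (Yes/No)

Yes

A profile is a BNE iff every type of every player is best-responding given beliefs about the other side.
Country A plays Hard stance: E[Hard stance] = 2/3·(4) + 1/3·(4) = 4; E[Soft stance] = 2. Best-responding. ✓
Country B (domestic pressure dovish), facing Hard stance: Compromise gives -6, Escalate gives -4. Proposed Escalate is best. ✓
Country B (domestic pressure hawkish), facing Hard stance: Compromise gives -1, Escalate gives 4. Proposed Escalate is best. ✓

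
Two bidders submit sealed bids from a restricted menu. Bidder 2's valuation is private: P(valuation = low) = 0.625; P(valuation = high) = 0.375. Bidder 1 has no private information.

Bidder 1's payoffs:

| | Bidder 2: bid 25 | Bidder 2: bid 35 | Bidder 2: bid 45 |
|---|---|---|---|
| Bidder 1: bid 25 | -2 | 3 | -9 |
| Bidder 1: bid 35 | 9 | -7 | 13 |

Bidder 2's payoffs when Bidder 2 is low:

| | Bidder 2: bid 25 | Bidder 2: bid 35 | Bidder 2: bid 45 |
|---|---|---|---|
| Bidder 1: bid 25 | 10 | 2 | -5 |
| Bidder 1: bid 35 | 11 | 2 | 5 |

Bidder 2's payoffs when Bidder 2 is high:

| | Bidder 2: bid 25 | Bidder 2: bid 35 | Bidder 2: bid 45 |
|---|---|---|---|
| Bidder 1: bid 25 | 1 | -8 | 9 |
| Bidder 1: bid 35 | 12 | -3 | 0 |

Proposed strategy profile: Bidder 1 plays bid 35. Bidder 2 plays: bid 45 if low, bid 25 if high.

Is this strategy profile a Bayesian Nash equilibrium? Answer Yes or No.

No

Bidder 1 plays bid 35: E[bid 35] = 0.625·(13) + 0.375·(9) = 11.5; E[bid 25] = -6.375. Best-responding. ✓
Bidder 2 (valuation low), facing bid 35: bid 25 gives 11, bid 35 gives 2, bid 45 gives 5. Proposed bid 45 is not best — profitable deviation exists. ✗
Bidder 2 (valuation high), facing bid 35: bid 25 gives 12, bid 35 gives -3, bid 45 gives 0. Proposed bid 25 is best. ✓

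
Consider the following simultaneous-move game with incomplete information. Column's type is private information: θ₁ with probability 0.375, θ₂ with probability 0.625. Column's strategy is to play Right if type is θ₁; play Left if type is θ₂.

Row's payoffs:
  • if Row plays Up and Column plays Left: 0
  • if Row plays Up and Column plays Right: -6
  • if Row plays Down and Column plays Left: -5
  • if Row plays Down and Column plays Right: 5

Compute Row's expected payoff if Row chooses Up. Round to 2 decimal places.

-2.25

Take the expectation over Column's type, weighting each type's action by its prior probability.
E[Up] = 0.375·(-6) + 0.625·0 = (-2.25) + 0 = -2.25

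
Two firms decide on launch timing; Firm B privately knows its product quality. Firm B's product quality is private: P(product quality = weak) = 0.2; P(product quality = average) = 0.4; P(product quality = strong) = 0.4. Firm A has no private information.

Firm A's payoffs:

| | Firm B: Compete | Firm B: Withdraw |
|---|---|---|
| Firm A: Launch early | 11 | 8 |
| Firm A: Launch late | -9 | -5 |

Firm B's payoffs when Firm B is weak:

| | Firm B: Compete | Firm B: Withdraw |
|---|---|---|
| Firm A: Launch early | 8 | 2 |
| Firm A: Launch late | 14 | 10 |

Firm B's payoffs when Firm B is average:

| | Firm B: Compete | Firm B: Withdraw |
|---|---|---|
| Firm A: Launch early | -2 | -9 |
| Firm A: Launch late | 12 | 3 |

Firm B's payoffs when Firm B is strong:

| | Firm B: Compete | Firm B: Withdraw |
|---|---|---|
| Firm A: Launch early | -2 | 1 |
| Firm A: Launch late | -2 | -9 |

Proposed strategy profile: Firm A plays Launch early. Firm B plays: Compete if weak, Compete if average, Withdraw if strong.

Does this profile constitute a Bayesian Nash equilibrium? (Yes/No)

Yes

A profile is a BNE iff every type of every player is best-responding given beliefs about the other side.
Firm A plays Launch early: E[Launch early] = 0.2·(11) + 0.4·(11) + 0.4·(8) = 9.8; E[Launch late] = -7.4. Best-responding. ✓
Firm B (product quality weak), facing Launch early: Compete gives 8, Withdraw gives 2. Proposed Compete is best. ✓
Firm B (product quality average), facing Launch early: Compete gives -2, Withdraw gives -9. Proposed Compete is best. ✓
Firm B (product quality strong), facing Launch early: Compete gives -2, Withdraw gives 1. Proposed Withdraw is best. ✓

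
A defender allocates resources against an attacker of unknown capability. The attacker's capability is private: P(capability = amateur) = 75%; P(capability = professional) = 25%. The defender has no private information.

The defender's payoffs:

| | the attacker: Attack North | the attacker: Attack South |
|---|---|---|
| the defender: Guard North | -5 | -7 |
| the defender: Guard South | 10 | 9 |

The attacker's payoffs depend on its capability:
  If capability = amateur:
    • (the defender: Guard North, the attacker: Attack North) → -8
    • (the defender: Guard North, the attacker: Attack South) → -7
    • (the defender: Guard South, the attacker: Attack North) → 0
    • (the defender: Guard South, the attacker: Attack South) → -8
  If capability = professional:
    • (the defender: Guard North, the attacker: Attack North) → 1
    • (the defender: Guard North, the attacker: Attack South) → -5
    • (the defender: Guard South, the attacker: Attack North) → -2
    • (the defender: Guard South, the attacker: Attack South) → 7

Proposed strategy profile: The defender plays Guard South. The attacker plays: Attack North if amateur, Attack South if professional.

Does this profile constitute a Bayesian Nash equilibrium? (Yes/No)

Yes

The defender plays Guard South: E[Guard South] = 0.75·(10) + 0.25·(9) = 9.75; E[Guard North] = -5.5. Best-responding. ✓
The attacker (capability amateur), facing Guard South: Attack North gives 0, Attack South gives -8. Proposed Attack North is best. ✓
The attacker (capability professional), facing Guard South: Attack North gives -2, Attack South gives 7. Proposed Attack South is best. ✓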